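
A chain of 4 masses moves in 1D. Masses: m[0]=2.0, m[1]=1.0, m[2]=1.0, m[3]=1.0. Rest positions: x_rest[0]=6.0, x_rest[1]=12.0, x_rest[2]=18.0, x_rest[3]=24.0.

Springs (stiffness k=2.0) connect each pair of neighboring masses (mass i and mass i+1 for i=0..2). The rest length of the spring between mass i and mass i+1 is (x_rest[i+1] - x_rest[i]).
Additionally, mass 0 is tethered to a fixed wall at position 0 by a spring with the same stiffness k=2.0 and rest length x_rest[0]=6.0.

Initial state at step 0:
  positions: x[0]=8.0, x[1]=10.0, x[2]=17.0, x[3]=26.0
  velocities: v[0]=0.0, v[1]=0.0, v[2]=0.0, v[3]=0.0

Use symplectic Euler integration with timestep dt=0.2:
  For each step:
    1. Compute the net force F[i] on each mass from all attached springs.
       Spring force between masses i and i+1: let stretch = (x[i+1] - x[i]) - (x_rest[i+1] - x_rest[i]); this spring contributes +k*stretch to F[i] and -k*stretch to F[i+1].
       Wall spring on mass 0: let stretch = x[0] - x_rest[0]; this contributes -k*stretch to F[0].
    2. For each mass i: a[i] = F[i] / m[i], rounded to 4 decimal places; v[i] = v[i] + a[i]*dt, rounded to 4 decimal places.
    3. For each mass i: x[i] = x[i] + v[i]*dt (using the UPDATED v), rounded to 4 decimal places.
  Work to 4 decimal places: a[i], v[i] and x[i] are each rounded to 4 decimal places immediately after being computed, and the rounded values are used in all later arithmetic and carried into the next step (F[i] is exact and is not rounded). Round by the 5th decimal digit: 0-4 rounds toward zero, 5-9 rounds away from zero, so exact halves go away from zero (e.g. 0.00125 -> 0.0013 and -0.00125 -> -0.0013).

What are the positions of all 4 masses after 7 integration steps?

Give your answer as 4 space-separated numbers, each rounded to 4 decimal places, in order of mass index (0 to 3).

Answer: 4.6814 14.6748 19.7830 22.5965

Derivation:
Step 0: x=[8.0000 10.0000 17.0000 26.0000] v=[0.0000 0.0000 0.0000 0.0000]
Step 1: x=[7.7600 10.4000 17.1600 25.7600] v=[-1.2000 2.0000 0.8000 -1.2000]
Step 2: x=[7.3152 11.1296 17.4672 25.3120] v=[-2.2240 3.6480 1.5360 -2.2400]
Step 3: x=[6.7304 12.0611 17.8950 24.7164] v=[-2.9242 4.6573 2.1389 -2.9779]
Step 4: x=[6.0896 13.0328 18.4018 24.0551] v=[-3.2041 4.8586 2.5339 -3.3065]
Step 5: x=[5.4829 13.8786 18.9313 23.4215] v=[-3.0334 4.2289 2.6476 -3.1678]
Step 6: x=[4.9927 14.4569 19.4158 22.9087] v=[-2.4508 2.8917 2.4226 -2.5639]
Step 7: x=[4.6814 14.6748 19.7830 22.5965] v=[-1.5565 1.0896 1.8362 -1.5611]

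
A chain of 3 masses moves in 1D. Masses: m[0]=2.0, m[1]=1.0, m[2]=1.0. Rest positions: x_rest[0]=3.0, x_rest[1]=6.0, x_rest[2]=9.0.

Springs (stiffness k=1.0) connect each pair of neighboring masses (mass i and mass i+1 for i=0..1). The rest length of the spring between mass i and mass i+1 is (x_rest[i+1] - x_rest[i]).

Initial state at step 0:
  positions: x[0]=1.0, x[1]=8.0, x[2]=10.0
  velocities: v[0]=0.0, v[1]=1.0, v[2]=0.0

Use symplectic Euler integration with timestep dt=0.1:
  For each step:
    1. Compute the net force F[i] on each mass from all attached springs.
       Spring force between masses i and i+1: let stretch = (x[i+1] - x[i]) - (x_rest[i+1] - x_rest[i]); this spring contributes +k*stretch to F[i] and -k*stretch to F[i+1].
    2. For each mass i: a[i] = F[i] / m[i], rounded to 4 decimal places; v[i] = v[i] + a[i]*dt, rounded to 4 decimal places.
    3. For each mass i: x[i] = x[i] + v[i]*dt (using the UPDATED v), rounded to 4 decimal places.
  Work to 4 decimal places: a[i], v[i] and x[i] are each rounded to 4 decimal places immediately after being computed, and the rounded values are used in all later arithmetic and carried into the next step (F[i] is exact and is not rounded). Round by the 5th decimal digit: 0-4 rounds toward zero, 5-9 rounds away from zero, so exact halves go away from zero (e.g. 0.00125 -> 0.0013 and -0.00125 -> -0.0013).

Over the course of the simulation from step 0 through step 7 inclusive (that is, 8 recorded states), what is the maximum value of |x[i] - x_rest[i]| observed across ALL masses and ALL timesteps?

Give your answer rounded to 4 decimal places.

Step 0: x=[1.0000 8.0000 10.0000] v=[0.0000 1.0000 0.0000]
Step 1: x=[1.0200 8.0500 10.0100] v=[0.2000 0.5000 0.1000]
Step 2: x=[1.0602 8.0493 10.0304] v=[0.4015 -0.0070 0.2040]
Step 3: x=[1.1203 7.9985 10.0610] v=[0.6010 -0.5078 0.3059]
Step 4: x=[1.1998 7.8996 10.1010] v=[0.7949 -0.9894 0.3997]
Step 5: x=[1.2978 7.7557 10.1490] v=[0.9799 -1.4392 0.4796]
Step 6: x=[1.4131 7.5711 10.2030] v=[1.1528 -1.8457 0.5403]
Step 7: x=[1.5442 7.3513 10.2607] v=[1.3107 -2.1983 0.5771]
Max displacement = 2.0500

Answer: 2.0500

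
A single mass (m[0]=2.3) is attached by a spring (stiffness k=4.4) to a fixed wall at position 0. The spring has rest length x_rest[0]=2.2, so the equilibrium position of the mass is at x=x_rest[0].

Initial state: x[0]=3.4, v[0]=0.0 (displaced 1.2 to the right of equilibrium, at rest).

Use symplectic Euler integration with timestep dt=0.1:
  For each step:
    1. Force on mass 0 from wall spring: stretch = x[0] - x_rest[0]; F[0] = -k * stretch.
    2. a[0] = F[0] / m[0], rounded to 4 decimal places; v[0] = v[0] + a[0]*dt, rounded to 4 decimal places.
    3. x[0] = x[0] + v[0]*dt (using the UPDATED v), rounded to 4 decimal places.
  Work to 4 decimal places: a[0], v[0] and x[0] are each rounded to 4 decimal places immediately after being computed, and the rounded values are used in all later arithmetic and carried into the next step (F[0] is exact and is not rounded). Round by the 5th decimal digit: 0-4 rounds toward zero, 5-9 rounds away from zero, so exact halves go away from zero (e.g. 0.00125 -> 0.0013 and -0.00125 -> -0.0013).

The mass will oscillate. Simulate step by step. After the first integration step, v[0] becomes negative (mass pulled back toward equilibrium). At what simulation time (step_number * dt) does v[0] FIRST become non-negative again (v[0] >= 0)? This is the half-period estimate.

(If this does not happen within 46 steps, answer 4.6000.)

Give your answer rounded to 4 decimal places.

Step 0: x=[3.4000] v=[0.0000]
Step 1: x=[3.3770] v=[-0.2296]
Step 2: x=[3.3315] v=[-0.4548]
Step 3: x=[3.2644] v=[-0.6713]
Step 4: x=[3.1769] v=[-0.8749]
Step 5: x=[3.0707] v=[-1.0618]
Step 6: x=[2.9479] v=[-1.2284]
Step 7: x=[2.8108] v=[-1.3715]
Step 8: x=[2.6620] v=[-1.4884]
Step 9: x=[2.5043] v=[-1.5768]
Step 10: x=[2.3408] v=[-1.6350]
Step 11: x=[2.1746] v=[-1.6619]
Step 12: x=[2.0089] v=[-1.6570]
Step 13: x=[1.8469] v=[-1.6204]
Step 14: x=[1.6916] v=[-1.5529]
Step 15: x=[1.5460] v=[-1.4556]
Step 16: x=[1.4130] v=[-1.3305]
Step 17: x=[1.2950] v=[-1.1799]
Step 18: x=[1.1943] v=[-1.0068]
Step 19: x=[1.1129] v=[-0.8144]
Step 20: x=[1.0523] v=[-0.6064]
Step 21: x=[1.0136] v=[-0.3868]
Step 22: x=[0.9976] v=[-0.1598]
Step 23: x=[1.0046] v=[0.0702]
First v>=0 after going negative at step 23, time=2.3000

Answer: 2.3000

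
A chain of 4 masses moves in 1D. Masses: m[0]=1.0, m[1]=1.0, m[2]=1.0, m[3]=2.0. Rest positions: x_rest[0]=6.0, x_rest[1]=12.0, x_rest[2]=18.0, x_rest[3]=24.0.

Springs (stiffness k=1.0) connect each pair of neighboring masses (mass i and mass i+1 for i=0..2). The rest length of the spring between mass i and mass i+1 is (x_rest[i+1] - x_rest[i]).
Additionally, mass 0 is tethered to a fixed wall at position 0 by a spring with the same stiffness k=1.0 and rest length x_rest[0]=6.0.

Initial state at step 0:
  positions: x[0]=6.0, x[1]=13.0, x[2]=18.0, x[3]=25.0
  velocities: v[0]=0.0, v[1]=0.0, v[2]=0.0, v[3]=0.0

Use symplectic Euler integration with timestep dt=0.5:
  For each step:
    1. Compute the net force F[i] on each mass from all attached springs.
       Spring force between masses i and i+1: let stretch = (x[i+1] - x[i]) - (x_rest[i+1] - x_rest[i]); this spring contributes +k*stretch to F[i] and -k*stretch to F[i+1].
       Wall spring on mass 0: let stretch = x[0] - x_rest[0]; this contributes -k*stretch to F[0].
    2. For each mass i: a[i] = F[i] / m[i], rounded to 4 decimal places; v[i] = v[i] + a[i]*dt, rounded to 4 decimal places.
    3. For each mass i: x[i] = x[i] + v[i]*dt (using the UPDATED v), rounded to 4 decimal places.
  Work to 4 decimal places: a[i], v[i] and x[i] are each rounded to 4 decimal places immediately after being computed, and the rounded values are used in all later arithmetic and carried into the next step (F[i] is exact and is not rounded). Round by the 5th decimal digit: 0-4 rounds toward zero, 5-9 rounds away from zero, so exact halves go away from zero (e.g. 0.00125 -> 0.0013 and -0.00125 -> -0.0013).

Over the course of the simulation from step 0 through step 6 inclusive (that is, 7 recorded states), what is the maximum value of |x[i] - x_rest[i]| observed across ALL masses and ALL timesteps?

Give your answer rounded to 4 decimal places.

Step 0: x=[6.0000 13.0000 18.0000 25.0000] v=[0.0000 0.0000 0.0000 0.0000]
Step 1: x=[6.2500 12.5000 18.5000 24.8750] v=[0.5000 -1.0000 1.0000 -0.2500]
Step 2: x=[6.5000 11.9375 19.0938 24.7031] v=[0.5000 -1.1250 1.1875 -0.3438]
Step 3: x=[6.4844 11.8047 19.3008 24.5801] v=[-0.0313 -0.2656 0.4140 -0.2461]
Step 4: x=[6.1777 12.2159 18.9536 24.5472] v=[-0.6134 0.8223 -0.6944 -0.0659]
Step 5: x=[5.8361 12.8020 18.3204 24.5651] v=[-0.6832 1.1721 -1.2665 0.0357]
Step 6: x=[5.7770 13.0262 17.8687 24.5524] v=[-0.1183 0.4484 -0.9034 -0.0255]
Max displacement = 1.3008

Answer: 1.3008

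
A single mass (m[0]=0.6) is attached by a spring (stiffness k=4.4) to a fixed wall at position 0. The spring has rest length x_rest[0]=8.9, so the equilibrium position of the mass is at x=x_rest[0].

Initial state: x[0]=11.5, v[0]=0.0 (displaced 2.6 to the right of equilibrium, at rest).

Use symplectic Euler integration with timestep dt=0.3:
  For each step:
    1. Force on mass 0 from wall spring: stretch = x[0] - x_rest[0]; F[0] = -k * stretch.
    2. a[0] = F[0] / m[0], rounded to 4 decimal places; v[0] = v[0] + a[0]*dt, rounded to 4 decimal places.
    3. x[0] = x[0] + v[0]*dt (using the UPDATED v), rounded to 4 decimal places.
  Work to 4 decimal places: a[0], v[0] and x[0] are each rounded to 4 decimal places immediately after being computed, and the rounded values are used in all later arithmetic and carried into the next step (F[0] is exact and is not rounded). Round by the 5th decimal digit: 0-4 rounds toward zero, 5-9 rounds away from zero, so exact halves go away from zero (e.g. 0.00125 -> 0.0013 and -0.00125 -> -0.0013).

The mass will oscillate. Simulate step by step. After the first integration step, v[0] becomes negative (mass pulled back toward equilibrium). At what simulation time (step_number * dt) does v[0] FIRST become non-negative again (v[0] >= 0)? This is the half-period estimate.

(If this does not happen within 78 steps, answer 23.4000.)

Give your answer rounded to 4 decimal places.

Answer: 1.2000

Derivation:
Step 0: x=[11.5000] v=[0.0000]
Step 1: x=[9.7840] v=[-5.7200]
Step 2: x=[7.4846] v=[-7.6648]
Step 3: x=[6.1193] v=[-4.5509]
Step 4: x=[6.5893] v=[1.5666]
First v>=0 after going negative at step 4, time=1.2000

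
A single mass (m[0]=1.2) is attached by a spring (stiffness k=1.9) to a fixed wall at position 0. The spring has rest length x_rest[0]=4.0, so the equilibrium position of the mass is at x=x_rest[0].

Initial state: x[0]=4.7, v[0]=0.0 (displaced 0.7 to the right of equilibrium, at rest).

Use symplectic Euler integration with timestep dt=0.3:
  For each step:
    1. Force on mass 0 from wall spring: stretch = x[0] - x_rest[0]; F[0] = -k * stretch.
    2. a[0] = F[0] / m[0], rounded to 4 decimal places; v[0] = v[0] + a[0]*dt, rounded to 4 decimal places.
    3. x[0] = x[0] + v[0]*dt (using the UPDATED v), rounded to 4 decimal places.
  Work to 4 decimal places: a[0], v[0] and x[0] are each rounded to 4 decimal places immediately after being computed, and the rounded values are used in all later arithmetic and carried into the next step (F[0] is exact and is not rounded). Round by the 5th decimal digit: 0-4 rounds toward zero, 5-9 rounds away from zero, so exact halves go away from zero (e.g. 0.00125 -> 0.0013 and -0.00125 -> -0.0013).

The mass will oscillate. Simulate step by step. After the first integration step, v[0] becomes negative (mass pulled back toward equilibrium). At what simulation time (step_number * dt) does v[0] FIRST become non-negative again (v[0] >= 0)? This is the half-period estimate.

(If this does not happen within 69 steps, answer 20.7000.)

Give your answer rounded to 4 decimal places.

Step 0: x=[4.7000] v=[0.0000]
Step 1: x=[4.6003] v=[-0.3325]
Step 2: x=[4.4150] v=[-0.6177]
Step 3: x=[4.1706] v=[-0.8148]
Step 4: x=[3.9019] v=[-0.8958]
Step 5: x=[3.6471] v=[-0.8492]
Step 6: x=[3.4426] v=[-0.6816]
Step 7: x=[3.3176] v=[-0.4168]
Step 8: x=[3.2898] v=[-0.0927]
Step 9: x=[3.3632] v=[0.2447]
First v>=0 after going negative at step 9, time=2.7000

Answer: 2.7000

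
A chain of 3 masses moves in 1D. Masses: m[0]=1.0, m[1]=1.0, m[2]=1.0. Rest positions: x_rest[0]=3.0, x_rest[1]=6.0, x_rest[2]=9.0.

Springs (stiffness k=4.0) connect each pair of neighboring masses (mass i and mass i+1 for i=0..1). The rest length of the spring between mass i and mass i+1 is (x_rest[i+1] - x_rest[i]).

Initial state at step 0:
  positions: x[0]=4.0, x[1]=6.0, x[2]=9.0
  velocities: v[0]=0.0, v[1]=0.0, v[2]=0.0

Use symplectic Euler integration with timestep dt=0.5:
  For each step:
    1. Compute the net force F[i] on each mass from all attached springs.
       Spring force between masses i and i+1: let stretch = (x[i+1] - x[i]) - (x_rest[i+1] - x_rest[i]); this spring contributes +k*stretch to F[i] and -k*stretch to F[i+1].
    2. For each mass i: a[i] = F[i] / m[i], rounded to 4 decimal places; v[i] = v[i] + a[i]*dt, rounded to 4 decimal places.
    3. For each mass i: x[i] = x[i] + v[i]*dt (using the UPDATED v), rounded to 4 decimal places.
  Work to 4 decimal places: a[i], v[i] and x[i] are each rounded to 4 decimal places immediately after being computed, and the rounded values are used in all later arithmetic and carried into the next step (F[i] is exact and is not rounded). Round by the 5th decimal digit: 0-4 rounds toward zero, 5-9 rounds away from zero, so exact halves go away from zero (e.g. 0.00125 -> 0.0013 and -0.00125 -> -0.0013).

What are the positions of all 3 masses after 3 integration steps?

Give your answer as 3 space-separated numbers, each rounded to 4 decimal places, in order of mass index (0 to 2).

Answer: 3.0000 6.0000 10.0000

Derivation:
Step 0: x=[4.0000 6.0000 9.0000] v=[0.0000 0.0000 0.0000]
Step 1: x=[3.0000 7.0000 9.0000] v=[-2.0000 2.0000 0.0000]
Step 2: x=[3.0000 6.0000 10.0000] v=[0.0000 -2.0000 2.0000]
Step 3: x=[3.0000 6.0000 10.0000] v=[0.0000 0.0000 0.0000]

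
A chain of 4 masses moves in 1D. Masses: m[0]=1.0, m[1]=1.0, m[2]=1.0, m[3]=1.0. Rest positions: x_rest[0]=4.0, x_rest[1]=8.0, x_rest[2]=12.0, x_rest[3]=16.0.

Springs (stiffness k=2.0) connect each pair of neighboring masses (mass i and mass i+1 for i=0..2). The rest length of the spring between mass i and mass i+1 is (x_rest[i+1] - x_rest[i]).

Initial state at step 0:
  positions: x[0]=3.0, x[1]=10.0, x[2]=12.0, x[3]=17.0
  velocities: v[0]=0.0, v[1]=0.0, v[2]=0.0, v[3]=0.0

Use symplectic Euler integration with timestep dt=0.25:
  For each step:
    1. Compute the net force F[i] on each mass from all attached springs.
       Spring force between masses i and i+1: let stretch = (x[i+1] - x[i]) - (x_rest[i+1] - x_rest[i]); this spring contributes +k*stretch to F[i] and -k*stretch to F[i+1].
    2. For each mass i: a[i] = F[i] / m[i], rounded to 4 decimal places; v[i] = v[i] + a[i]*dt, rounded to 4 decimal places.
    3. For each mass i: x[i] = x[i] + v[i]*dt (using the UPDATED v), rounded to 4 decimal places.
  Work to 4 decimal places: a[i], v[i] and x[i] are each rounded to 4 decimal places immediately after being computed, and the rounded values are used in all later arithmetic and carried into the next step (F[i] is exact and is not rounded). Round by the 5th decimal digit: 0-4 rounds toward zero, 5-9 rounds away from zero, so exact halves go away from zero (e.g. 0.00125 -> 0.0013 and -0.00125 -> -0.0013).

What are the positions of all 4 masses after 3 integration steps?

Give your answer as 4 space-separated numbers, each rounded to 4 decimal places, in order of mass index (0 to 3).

Answer: 4.6719 7.3984 13.3985 16.5313

Derivation:
Step 0: x=[3.0000 10.0000 12.0000 17.0000] v=[0.0000 0.0000 0.0000 0.0000]
Step 1: x=[3.3750 9.3750 12.3750 16.8750] v=[1.5000 -2.5000 1.5000 -0.5000]
Step 2: x=[4.0000 8.3750 12.9375 16.6875] v=[2.5000 -4.0000 2.2500 -0.7500]
Step 3: x=[4.6719 7.3984 13.3985 16.5313] v=[2.6875 -3.9063 1.8438 -0.6250]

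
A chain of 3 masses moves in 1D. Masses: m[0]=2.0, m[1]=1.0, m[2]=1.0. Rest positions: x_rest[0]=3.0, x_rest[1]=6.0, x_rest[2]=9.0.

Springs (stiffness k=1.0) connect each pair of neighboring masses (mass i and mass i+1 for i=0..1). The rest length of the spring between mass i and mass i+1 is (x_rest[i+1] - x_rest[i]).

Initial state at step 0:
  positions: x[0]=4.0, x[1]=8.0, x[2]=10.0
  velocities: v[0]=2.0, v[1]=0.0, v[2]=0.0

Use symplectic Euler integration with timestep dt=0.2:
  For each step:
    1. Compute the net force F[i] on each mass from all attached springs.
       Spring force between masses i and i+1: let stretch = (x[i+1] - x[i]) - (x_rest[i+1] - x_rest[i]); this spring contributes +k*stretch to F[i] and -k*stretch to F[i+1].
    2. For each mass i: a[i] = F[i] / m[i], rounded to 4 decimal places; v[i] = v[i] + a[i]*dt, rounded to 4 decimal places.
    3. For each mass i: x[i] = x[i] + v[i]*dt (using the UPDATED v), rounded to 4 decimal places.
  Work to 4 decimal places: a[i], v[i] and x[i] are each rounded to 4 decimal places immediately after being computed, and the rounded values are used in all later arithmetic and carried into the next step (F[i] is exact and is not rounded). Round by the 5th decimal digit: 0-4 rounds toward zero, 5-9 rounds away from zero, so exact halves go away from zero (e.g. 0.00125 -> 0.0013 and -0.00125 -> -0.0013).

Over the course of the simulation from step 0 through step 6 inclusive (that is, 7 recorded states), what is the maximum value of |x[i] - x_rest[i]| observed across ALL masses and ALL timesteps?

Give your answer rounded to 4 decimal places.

Answer: 3.4425

Derivation:
Step 0: x=[4.0000 8.0000 10.0000] v=[2.0000 0.0000 0.0000]
Step 1: x=[4.4200 7.9200 10.0400] v=[2.1000 -0.4000 0.2000]
Step 2: x=[4.8500 7.7848 10.1152] v=[2.1500 -0.6760 0.3760]
Step 3: x=[5.2787 7.6254 10.2172] v=[2.1435 -0.7969 0.5099]
Step 4: x=[5.6943 7.4758 10.3355] v=[2.0782 -0.7479 0.5915]
Step 5: x=[6.0856 7.3693 10.4594] v=[1.9563 -0.5323 0.6196]
Step 6: x=[6.4425 7.3351 10.5797] v=[1.7847 -0.1710 0.6016]
Max displacement = 3.4425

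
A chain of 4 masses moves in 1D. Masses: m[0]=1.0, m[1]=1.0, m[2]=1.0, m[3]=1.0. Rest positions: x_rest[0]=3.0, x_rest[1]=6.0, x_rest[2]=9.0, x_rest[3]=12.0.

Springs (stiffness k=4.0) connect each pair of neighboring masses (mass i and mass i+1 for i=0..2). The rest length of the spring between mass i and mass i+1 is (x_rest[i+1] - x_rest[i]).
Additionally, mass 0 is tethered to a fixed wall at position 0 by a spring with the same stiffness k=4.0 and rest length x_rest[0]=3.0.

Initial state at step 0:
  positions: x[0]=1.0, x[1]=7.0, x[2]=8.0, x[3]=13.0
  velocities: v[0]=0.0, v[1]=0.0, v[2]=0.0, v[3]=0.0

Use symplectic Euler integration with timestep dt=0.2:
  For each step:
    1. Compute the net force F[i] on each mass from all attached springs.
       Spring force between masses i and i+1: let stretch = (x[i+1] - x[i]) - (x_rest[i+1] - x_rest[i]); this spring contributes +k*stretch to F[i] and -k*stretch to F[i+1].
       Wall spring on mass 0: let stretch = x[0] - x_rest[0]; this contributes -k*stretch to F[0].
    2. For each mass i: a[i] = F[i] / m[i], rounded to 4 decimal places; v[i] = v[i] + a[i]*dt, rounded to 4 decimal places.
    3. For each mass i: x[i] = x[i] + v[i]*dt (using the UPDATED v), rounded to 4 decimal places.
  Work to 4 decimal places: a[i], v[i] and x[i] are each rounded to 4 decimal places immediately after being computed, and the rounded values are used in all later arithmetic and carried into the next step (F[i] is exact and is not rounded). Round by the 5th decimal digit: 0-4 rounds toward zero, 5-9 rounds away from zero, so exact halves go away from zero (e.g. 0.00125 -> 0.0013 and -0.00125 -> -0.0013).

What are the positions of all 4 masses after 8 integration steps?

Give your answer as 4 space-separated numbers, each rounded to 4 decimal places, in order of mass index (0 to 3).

Answer: 2.4211 8.3170 7.7964 11.7771

Derivation:
Step 0: x=[1.0000 7.0000 8.0000 13.0000] v=[0.0000 0.0000 0.0000 0.0000]
Step 1: x=[1.8000 6.2000 8.6400 12.6800] v=[4.0000 -4.0000 3.2000 -1.6000]
Step 2: x=[3.0160 5.0864 9.5360 12.1936] v=[6.0800 -5.5680 4.4800 -2.4320]
Step 3: x=[4.0807 4.3535 10.1453 11.7620] v=[5.3235 -3.6646 3.0464 -2.1581]
Step 4: x=[4.5361 4.5036 10.0866 11.5517] v=[2.2772 0.7506 -0.2937 -1.0515]
Step 5: x=[4.2606 5.5522 9.3690 11.5870] v=[-1.3777 5.2430 -3.5880 0.1764]
Step 6: x=[3.5100 7.0048 8.3956 11.7474] v=[-3.7529 7.2632 -4.8670 0.8020]
Step 7: x=[2.7570 8.1208 7.7360 11.8515] v=[-3.7651 5.5800 -3.2982 0.5206]
Step 8: x=[2.4211 8.3170 7.7964 11.7771] v=[-1.6797 0.9811 0.3020 -0.3718]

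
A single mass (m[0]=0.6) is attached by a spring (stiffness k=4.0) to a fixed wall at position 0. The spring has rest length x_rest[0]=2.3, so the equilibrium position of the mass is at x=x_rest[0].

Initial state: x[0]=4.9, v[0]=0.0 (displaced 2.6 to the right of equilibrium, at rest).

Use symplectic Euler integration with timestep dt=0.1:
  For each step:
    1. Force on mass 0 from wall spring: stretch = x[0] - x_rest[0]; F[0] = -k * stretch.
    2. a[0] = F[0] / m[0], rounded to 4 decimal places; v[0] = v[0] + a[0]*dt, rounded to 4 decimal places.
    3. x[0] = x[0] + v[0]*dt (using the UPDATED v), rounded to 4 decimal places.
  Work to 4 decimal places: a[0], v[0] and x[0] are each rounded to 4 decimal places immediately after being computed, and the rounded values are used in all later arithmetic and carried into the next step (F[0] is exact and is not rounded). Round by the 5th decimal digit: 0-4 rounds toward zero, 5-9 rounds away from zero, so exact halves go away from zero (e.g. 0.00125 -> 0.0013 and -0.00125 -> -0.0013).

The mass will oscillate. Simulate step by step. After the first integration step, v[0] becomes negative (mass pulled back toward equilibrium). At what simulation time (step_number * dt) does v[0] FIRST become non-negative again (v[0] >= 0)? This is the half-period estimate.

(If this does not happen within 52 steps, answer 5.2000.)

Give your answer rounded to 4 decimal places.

Answer: 1.3000

Derivation:
Step 0: x=[4.9000] v=[0.0000]
Step 1: x=[4.7267] v=[-1.7333]
Step 2: x=[4.3916] v=[-3.3511]
Step 3: x=[3.9171] v=[-4.7455]
Step 4: x=[3.3347] v=[-5.8236]
Step 5: x=[2.6834] v=[-6.5134]
Step 6: x=[2.0065] v=[-6.7690]
Step 7: x=[1.3492] v=[-6.5733]
Step 8: x=[0.7553] v=[-5.9394]
Step 9: x=[0.2643] v=[-4.9096]
Step 10: x=[-0.0910] v=[-3.5525]
Step 11: x=[-0.2869] v=[-1.9585]
Step 12: x=[-0.3103] v=[-0.2339]
Step 13: x=[-0.1597] v=[1.5063]
First v>=0 after going negative at step 13, time=1.3000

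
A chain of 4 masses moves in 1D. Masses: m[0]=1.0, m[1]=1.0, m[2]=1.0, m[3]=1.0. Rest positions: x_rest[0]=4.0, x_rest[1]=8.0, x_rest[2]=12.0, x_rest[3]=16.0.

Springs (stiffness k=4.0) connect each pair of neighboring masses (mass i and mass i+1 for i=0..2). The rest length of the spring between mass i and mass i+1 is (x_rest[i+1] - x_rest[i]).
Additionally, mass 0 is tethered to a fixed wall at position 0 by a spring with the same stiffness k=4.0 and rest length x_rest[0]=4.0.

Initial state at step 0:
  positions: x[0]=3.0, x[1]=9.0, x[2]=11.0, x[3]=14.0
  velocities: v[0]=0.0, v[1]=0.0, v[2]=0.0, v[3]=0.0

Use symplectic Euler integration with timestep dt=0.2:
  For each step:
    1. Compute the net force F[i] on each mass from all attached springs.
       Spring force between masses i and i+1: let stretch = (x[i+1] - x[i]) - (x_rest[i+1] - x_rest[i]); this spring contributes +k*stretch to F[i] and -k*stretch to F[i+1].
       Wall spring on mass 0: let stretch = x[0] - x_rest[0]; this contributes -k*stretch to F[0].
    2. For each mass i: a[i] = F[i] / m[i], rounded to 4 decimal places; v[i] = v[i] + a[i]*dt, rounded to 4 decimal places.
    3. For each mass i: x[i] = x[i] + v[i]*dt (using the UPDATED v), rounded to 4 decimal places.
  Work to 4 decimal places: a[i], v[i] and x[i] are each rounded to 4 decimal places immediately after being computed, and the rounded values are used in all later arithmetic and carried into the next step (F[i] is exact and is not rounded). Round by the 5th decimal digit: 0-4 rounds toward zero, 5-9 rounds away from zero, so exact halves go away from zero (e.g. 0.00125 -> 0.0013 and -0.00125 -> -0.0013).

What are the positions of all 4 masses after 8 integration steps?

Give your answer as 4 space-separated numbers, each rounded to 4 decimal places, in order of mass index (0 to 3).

Answer: 2.2206 8.0486 11.2923 16.2300

Derivation:
Step 0: x=[3.0000 9.0000 11.0000 14.0000] v=[0.0000 0.0000 0.0000 0.0000]
Step 1: x=[3.4800 8.3600 11.1600 14.1600] v=[2.4000 -3.2000 0.8000 0.8000]
Step 2: x=[4.1840 7.3872 11.3520 14.4800] v=[3.5200 -4.8640 0.9600 1.6000]
Step 3: x=[4.7311 6.5363 11.4101 14.9395] v=[2.7354 -4.2547 0.2906 2.2976]
Step 4: x=[4.8100 6.1763 11.2531 15.4743] v=[0.3947 -1.7998 -0.7849 2.6741]
Step 5: x=[4.3379 6.4100 10.9592 15.9737] v=[-2.3603 1.1686 -1.4694 2.4971]
Step 6: x=[3.5033 7.0401 10.7398 16.3108] v=[-4.1729 3.1503 -1.0972 1.6855]
Step 7: x=[2.6741 7.6962 10.8198 16.3965] v=[-4.1461 3.2806 0.3998 0.4287]
Step 8: x=[2.2206 8.0486 11.2923 16.2300] v=[-2.2677 1.7618 2.3623 -0.8327]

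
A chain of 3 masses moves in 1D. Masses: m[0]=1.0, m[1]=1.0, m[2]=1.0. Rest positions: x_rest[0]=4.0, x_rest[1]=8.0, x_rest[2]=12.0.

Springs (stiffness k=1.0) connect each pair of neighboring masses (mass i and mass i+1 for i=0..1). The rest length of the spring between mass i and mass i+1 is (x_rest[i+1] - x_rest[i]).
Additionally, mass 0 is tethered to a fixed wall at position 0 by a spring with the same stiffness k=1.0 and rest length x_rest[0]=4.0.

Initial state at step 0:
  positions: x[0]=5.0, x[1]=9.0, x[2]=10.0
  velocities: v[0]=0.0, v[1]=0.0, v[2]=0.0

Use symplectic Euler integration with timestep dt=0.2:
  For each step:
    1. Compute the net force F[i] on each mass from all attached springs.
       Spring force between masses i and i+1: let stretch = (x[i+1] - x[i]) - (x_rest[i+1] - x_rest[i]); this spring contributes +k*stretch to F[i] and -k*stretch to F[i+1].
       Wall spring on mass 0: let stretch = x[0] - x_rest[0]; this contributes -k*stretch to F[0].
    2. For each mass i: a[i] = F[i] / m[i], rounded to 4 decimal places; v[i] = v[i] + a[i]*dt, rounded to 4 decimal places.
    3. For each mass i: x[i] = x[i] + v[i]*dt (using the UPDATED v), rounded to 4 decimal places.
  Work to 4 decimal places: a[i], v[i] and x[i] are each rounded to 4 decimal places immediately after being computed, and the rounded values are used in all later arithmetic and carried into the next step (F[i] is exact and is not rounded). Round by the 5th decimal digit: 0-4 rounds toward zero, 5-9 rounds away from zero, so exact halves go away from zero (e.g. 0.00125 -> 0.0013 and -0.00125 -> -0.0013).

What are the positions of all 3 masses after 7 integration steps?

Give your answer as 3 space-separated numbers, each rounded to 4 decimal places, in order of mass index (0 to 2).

Step 0: x=[5.0000 9.0000 10.0000] v=[0.0000 0.0000 0.0000]
Step 1: x=[4.9600 8.8800 10.1200] v=[-0.2000 -0.6000 0.6000]
Step 2: x=[4.8784 8.6528 10.3504] v=[-0.4080 -1.1360 1.1520]
Step 3: x=[4.7526 8.3425 10.6729] v=[-0.6288 -1.5514 1.6125]
Step 4: x=[4.5803 7.9818 11.0622] v=[-0.8613 -1.8033 1.9464]
Step 5: x=[4.3609 7.6083 11.4883] v=[-1.0971 -1.8675 2.1303]
Step 6: x=[4.0969 7.2601 11.9192] v=[-1.3198 -1.7410 2.1543]
Step 7: x=[3.7956 6.9717 12.3237] v=[-1.5065 -1.4418 2.0225]

Answer: 3.7956 6.9717 12.3237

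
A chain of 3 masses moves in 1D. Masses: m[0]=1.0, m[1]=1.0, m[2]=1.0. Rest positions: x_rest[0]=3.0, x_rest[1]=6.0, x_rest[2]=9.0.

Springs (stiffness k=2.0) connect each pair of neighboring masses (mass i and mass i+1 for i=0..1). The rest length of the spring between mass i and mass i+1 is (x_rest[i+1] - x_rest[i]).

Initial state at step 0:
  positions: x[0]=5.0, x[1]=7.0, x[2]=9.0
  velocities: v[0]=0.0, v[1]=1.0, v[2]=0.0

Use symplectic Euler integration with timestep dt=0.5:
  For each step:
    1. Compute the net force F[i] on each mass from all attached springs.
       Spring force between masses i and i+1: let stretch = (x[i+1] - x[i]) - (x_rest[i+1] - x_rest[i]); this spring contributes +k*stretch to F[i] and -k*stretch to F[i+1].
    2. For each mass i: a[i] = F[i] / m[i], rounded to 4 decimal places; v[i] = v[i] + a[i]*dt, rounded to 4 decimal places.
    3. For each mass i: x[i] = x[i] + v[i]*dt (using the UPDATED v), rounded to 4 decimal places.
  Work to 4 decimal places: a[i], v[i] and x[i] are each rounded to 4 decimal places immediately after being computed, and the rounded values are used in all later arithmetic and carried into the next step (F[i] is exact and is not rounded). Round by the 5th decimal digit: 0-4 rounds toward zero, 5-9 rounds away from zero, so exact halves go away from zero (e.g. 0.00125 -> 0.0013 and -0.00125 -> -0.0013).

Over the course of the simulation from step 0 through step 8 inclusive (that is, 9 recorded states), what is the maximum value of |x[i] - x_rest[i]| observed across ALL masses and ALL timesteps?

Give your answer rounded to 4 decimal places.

Step 0: x=[5.0000 7.0000 9.0000] v=[0.0000 1.0000 0.0000]
Step 1: x=[4.5000 7.5000 9.5000] v=[-1.0000 1.0000 1.0000]
Step 2: x=[4.0000 7.5000 10.5000] v=[-1.0000 0.0000 2.0000]
Step 3: x=[3.7500 7.2500 11.5000] v=[-0.5000 -0.5000 2.0000]
Step 4: x=[3.7500 7.3750 11.8750] v=[0.0000 0.2500 0.7500]
Step 5: x=[4.0625 7.9375 11.5000] v=[0.6250 1.1250 -0.7500]
Step 6: x=[4.8125 8.3438 10.8438] v=[1.5000 0.8125 -1.3125]
Step 7: x=[5.8282 8.2344 10.4376] v=[2.0313 -0.2188 -0.8125]
Step 8: x=[6.5470 8.0235 10.4298] v=[1.4375 -0.4218 -0.0157]
Max displacement = 3.5470

Answer: 3.5470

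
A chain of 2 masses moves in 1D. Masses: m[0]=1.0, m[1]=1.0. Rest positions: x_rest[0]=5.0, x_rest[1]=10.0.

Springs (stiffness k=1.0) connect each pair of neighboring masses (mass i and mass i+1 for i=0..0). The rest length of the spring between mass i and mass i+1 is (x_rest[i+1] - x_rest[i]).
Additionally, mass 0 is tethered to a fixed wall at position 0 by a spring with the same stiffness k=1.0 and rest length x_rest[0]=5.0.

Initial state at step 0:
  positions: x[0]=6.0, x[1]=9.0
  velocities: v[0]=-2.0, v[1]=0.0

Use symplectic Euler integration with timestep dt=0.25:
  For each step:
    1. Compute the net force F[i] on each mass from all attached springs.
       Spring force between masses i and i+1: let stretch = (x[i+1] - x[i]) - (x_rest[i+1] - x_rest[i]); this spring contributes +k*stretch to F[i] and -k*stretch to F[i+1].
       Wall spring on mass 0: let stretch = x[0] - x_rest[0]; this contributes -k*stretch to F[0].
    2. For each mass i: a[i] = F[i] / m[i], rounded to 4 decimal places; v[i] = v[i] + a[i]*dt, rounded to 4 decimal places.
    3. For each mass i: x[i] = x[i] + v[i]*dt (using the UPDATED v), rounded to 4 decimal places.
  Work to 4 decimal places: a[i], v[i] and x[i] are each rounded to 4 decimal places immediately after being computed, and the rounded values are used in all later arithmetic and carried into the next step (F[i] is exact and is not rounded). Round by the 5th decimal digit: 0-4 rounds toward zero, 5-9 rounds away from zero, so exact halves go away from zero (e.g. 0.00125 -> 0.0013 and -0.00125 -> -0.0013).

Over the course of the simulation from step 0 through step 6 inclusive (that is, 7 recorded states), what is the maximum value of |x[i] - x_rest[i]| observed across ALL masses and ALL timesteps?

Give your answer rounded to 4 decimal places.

Step 0: x=[6.0000 9.0000] v=[-2.0000 0.0000]
Step 1: x=[5.3125 9.1250] v=[-2.7500 0.5000]
Step 2: x=[4.5313 9.3242] v=[-3.1250 0.7969]
Step 3: x=[3.7664 9.5364] v=[-3.0596 0.8487]
Step 4: x=[3.1267 9.7005] v=[-2.5587 0.6562]
Step 5: x=[2.7025 9.7662] v=[-1.6969 0.2628]
Step 6: x=[2.5509 9.7029] v=[-0.6066 -0.2531]
Max displacement = 2.4491

Answer: 2.4491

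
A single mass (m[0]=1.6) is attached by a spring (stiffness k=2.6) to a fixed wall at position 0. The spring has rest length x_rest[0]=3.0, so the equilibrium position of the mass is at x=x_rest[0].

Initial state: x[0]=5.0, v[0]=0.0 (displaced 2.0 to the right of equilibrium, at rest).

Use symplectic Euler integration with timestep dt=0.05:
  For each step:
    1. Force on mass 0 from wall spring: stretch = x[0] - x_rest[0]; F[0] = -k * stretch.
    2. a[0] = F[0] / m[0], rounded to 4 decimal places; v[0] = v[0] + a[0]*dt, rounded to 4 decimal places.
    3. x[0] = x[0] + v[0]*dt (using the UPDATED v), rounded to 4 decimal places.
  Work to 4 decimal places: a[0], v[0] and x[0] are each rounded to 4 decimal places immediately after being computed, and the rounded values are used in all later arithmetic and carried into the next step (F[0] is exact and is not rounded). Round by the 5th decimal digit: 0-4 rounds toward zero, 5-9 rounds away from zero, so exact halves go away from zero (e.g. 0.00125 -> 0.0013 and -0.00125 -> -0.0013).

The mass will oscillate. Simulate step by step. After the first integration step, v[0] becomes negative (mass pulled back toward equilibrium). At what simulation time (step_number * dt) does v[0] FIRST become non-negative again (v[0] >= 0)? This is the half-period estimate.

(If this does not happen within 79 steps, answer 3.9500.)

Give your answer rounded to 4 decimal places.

Step 0: x=[5.0000] v=[0.0000]
Step 1: x=[4.9919] v=[-0.1625]
Step 2: x=[4.9757] v=[-0.3243]
Step 3: x=[4.9515] v=[-0.4848]
Step 4: x=[4.9193] v=[-0.6434]
Step 5: x=[4.8793] v=[-0.7993]
Step 6: x=[4.8317] v=[-0.9520]
Step 7: x=[4.7767] v=[-1.1008]
Step 8: x=[4.7144] v=[-1.2452]
Step 9: x=[4.6452] v=[-1.3845]
Step 10: x=[4.5693] v=[-1.5182]
Step 11: x=[4.4870] v=[-1.6457]
Step 12: x=[4.3987] v=[-1.7665]
Step 13: x=[4.3047] v=[-1.8801]
Step 14: x=[4.2054] v=[-1.9861]
Step 15: x=[4.1012] v=[-2.0840]
Step 16: x=[3.9925] v=[-2.1735]
Step 17: x=[3.8798] v=[-2.2541]
Step 18: x=[3.7635] v=[-2.3256]
Step 19: x=[3.6441] v=[-2.3876]
Step 20: x=[3.5221] v=[-2.4399]
Step 21: x=[3.3980] v=[-2.4823]
Step 22: x=[3.2723] v=[-2.5146]
Step 23: x=[3.1455] v=[-2.5367]
Step 24: x=[3.0181] v=[-2.5485]
Step 25: x=[2.8906] v=[-2.5500]
Step 26: x=[2.7635] v=[-2.5411]
Step 27: x=[2.6374] v=[-2.5219]
Step 28: x=[2.5128] v=[-2.4924]
Step 29: x=[2.3902] v=[-2.4528]
Step 30: x=[2.2700] v=[-2.4033]
Step 31: x=[2.1528] v=[-2.3440]
Step 32: x=[2.0390] v=[-2.2752]
Step 33: x=[1.9291] v=[-2.1971]
Step 34: x=[1.8236] v=[-2.1101]
Step 35: x=[1.7229] v=[-2.0145]
Step 36: x=[1.6274] v=[-1.9107]
Step 37: x=[1.5374] v=[-1.7992]
Step 38: x=[1.4534] v=[-1.6804]
Step 39: x=[1.3757] v=[-1.5547]
Step 40: x=[1.3046] v=[-1.4227]
Step 41: x=[1.2404] v=[-1.2850]
Step 42: x=[1.1833] v=[-1.1420]
Step 43: x=[1.1336] v=[-0.9944]
Step 44: x=[1.0915] v=[-0.8428]
Step 45: x=[1.0571] v=[-0.6877]
Step 46: x=[1.0306] v=[-0.5298]
Step 47: x=[1.0121] v=[-0.3698]
Step 48: x=[1.0017] v=[-0.2083]
Step 49: x=[0.9994] v=[-0.0459]
Step 50: x=[1.0052] v=[0.1167]
First v>=0 after going negative at step 50, time=2.5000

Answer: 2.5000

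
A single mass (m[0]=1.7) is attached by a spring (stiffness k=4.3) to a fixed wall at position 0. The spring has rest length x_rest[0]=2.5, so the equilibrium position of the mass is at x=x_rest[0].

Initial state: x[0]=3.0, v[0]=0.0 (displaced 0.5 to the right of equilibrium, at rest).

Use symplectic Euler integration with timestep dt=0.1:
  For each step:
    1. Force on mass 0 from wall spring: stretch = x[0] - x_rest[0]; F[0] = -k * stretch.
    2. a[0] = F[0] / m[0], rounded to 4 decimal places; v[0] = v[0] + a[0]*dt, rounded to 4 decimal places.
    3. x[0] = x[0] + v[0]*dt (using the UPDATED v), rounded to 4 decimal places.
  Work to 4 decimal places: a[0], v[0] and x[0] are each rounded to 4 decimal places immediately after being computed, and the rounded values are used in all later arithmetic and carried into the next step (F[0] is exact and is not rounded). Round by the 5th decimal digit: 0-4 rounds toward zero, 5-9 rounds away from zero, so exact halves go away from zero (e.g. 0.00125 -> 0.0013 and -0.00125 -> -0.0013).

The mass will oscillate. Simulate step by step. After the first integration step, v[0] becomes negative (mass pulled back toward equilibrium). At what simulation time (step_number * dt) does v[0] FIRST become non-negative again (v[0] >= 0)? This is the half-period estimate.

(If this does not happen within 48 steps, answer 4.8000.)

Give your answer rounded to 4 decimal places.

Step 0: x=[3.0000] v=[0.0000]
Step 1: x=[2.9874] v=[-0.1265]
Step 2: x=[2.9624] v=[-0.2498]
Step 3: x=[2.9257] v=[-0.3668]
Step 4: x=[2.8783] v=[-0.4745]
Step 5: x=[2.8213] v=[-0.5702]
Step 6: x=[2.7562] v=[-0.6515]
Step 7: x=[2.6846] v=[-0.7163]
Step 8: x=[2.6083] v=[-0.7630]
Step 9: x=[2.5293] v=[-0.7904]
Step 10: x=[2.4495] v=[-0.7978]
Step 11: x=[2.3710] v=[-0.7850]
Step 12: x=[2.2958] v=[-0.7524]
Step 13: x=[2.2257] v=[-0.7008]
Step 14: x=[2.1626] v=[-0.6314]
Step 15: x=[2.1080] v=[-0.5461]
Step 16: x=[2.0633] v=[-0.4470]
Step 17: x=[2.0297] v=[-0.3365]
Step 18: x=[2.0080] v=[-0.2175]
Step 19: x=[1.9987] v=[-0.0931]
Step 20: x=[2.0021] v=[0.0337]
First v>=0 after going negative at step 20, time=2.0000

Answer: 2.0000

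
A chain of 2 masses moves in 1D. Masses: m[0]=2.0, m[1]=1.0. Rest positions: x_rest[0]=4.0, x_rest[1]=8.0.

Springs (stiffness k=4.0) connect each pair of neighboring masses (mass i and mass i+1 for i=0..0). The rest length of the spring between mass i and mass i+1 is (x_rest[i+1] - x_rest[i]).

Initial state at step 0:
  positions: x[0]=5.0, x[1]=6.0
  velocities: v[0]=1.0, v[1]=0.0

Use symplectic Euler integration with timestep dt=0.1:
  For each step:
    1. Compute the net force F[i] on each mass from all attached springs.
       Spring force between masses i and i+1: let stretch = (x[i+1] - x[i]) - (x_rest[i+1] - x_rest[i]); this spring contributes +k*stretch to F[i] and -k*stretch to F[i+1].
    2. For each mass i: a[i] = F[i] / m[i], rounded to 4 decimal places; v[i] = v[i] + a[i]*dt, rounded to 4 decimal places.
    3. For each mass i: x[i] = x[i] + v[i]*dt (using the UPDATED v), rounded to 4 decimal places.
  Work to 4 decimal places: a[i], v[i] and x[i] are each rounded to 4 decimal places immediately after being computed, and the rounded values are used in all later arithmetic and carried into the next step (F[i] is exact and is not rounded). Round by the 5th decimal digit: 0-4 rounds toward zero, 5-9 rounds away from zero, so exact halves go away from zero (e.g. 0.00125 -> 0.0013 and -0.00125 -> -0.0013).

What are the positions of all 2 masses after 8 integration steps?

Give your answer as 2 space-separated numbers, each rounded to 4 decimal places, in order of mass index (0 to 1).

Answer: 4.1624 9.2754

Derivation:
Step 0: x=[5.0000 6.0000] v=[1.0000 0.0000]
Step 1: x=[5.0400 6.1200] v=[0.4000 1.2000]
Step 2: x=[5.0216 6.3568] v=[-0.1840 2.3680]
Step 3: x=[4.9499 6.7002] v=[-0.7170 3.4339]
Step 4: x=[4.8332 7.1336] v=[-1.1669 4.3338]
Step 5: x=[4.6825 7.6350] v=[-1.5068 5.0136]
Step 6: x=[4.5109 8.1783] v=[-1.7163 5.4326]
Step 7: x=[4.3326 8.7349] v=[-1.7828 5.5656]
Step 8: x=[4.1624 9.2754] v=[-1.7023 5.4047]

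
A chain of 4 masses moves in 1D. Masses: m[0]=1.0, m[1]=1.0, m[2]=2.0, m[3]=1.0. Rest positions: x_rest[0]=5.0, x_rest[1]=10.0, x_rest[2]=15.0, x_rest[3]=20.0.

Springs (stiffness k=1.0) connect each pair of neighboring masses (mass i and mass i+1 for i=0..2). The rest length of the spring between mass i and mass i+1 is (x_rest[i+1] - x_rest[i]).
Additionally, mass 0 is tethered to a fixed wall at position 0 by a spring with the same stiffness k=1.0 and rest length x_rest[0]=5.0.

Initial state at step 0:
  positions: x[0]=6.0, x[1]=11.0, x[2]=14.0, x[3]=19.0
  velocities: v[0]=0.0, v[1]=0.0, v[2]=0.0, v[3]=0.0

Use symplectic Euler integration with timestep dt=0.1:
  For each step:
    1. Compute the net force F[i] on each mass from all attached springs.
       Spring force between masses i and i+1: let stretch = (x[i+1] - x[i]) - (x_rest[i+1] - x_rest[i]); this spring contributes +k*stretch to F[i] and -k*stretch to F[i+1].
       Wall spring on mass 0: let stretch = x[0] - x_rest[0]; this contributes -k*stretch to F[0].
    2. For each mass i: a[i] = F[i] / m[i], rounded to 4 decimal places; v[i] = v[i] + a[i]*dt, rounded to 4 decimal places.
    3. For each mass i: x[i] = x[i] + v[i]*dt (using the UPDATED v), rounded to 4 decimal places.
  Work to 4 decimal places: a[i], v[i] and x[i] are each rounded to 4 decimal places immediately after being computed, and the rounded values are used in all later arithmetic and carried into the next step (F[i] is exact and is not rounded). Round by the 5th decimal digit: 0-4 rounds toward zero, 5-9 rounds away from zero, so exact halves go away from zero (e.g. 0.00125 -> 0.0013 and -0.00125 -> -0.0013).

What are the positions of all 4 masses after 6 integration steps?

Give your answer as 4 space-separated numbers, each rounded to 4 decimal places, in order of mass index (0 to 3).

Step 0: x=[6.0000 11.0000 14.0000 19.0000] v=[0.0000 0.0000 0.0000 0.0000]
Step 1: x=[5.9900 10.9800 14.0100 19.0000] v=[-0.1000 -0.2000 0.1000 0.0000]
Step 2: x=[5.9700 10.9404 14.0298 19.0001] v=[-0.2000 -0.3960 0.1980 0.0010]
Step 3: x=[5.9400 10.8820 14.0590 19.0005] v=[-0.3000 -0.5841 0.2921 0.0040]
Step 4: x=[5.9000 10.8059 14.0970 19.0015] v=[-0.3998 -0.7606 0.3803 0.0099]
Step 5: x=[5.8501 10.7137 14.1431 19.0035] v=[-0.4992 -0.9221 0.4610 0.0195]
Step 6: x=[5.7903 10.6072 14.1964 19.0069] v=[-0.5979 -1.0655 0.5326 0.0335]

Answer: 5.7903 10.6072 14.1964 19.0069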